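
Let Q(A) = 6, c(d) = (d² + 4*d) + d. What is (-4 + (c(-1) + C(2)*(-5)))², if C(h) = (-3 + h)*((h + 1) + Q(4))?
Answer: 1369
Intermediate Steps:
c(d) = d² + 5*d
C(h) = (-3 + h)*(7 + h) (C(h) = (-3 + h)*((h + 1) + 6) = (-3 + h)*((1 + h) + 6) = (-3 + h)*(7 + h))
(-4 + (c(-1) + C(2)*(-5)))² = (-4 + (-(5 - 1) + (-21 + 2² + 4*2)*(-5)))² = (-4 + (-1*4 + (-21 + 4 + 8)*(-5)))² = (-4 + (-4 - 9*(-5)))² = (-4 + (-4 + 45))² = (-4 + 41)² = 37² = 1369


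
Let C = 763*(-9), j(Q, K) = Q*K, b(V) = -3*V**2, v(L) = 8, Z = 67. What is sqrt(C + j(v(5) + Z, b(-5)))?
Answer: 6*I*sqrt(347) ≈ 111.77*I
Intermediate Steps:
j(Q, K) = K*Q
C = -6867
sqrt(C + j(v(5) + Z, b(-5))) = sqrt(-6867 + (-3*(-5)**2)*(8 + 67)) = sqrt(-6867 - 3*25*75) = sqrt(-6867 - 75*75) = sqrt(-6867 - 5625) = sqrt(-12492) = 6*I*sqrt(347)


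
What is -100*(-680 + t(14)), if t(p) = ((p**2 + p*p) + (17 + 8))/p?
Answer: 455150/7 ≈ 65021.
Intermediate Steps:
t(p) = (25 + 2*p**2)/p (t(p) = ((p**2 + p**2) + 25)/p = (2*p**2 + 25)/p = (25 + 2*p**2)/p)
-100*(-680 + t(14)) = -100*(-680 + (2*14 + 25/14)) = -100*(-680 + (28 + 25*(1/14))) = -100*(-680 + (28 + 25/14)) = -100*(-680 + 417/14) = -100*(-9103/14) = 455150/7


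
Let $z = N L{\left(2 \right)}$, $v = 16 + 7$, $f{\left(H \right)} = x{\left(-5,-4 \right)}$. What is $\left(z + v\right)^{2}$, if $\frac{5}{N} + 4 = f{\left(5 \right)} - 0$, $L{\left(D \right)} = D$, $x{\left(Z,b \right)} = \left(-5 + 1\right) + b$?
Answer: $\frac{17689}{36} \approx 491.36$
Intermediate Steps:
$x{\left(Z,b \right)} = -4 + b$
$f{\left(H \right)} = -8$ ($f{\left(H \right)} = -4 - 4 = -8$)
$N = - \frac{5}{12}$ ($N = \frac{5}{-4 - 8} = \frac{5}{-12} = 5 \left(- \frac{1}{12}\right) = - \frac{5}{12} \approx -0.41667$)
$v = 23$
$z = - \frac{5}{6}$ ($z = \left(- \frac{5}{12}\right) 2 = - \frac{5}{6} \approx -0.83333$)
$\left(z + v\right)^{2} = \left(- \frac{5}{6} + 23\right)^{2} = \left(\frac{133}{6}\right)^{2} = \frac{17689}{36}$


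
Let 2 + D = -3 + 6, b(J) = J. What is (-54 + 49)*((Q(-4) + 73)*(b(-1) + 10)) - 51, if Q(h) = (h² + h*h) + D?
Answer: -4821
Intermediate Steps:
D = 1 (D = -2 + (-3 + 6) = -2 + 3 = 1)
Q(h) = 1 + 2*h² (Q(h) = (h² + h*h) + 1 = (h² + h²) + 1 = 2*h² + 1 = 1 + 2*h²)
(-54 + 49)*((Q(-4) + 73)*(b(-1) + 10)) - 51 = (-54 + 49)*(((1 + 2*(-4)²) + 73)*(-1 + 10)) - 51 = -5*((1 + 2*16) + 73)*9 - 51 = -5*((1 + 32) + 73)*9 - 51 = -5*(33 + 73)*9 - 51 = -530*9 - 51 = -5*954 - 51 = -4770 - 51 = -4821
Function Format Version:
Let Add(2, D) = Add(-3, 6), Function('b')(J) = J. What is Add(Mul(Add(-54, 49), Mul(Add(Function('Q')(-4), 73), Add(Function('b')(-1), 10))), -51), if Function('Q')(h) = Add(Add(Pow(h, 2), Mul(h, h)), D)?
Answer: -4821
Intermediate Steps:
D = 1 (D = Add(-2, Add(-3, 6)) = Add(-2, 3) = 1)
Function('Q')(h) = Add(1, Mul(2, Pow(h, 2))) (Function('Q')(h) = Add(Add(Pow(h, 2), Mul(h, h)), 1) = Add(Add(Pow(h, 2), Pow(h, 2)), 1) = Add(Mul(2, Pow(h, 2)), 1) = Add(1, Mul(2, Pow(h, 2))))
Add(Mul(Add(-54, 49), Mul(Add(Function('Q')(-4), 73), Add(Function('b')(-1), 10))), -51) = Add(Mul(Add(-54, 49), Mul(Add(Add(1, Mul(2, Pow(-4, 2))), 73), Add(-1, 10))), -51) = Add(Mul(-5, Mul(Add(Add(1, Mul(2, 16)), 73), 9)), -51) = Add(Mul(-5, Mul(Add(Add(1, 32), 73), 9)), -51) = Add(Mul(-5, Mul(Add(33, 73), 9)), -51) = Add(Mul(-5, Mul(106, 9)), -51) = Add(Mul(-5, 954), -51) = Add(-4770, -51) = -4821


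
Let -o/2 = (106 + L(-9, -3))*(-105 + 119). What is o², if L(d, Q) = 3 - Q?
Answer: 9834496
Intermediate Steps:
o = -3136 (o = -2*(106 + (3 - 1*(-3)))*(-105 + 119) = -2*(106 + (3 + 3))*14 = -2*(106 + 6)*14 = -224*14 = -2*1568 = -3136)
o² = (-3136)² = 9834496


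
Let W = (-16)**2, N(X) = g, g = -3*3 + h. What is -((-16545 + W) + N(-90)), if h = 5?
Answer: 16293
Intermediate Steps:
g = -4 (g = -3*3 + 5 = -9 + 5 = -4)
N(X) = -4
W = 256
-((-16545 + W) + N(-90)) = -((-16545 + 256) - 4) = -(-16289 - 4) = -1*(-16293) = 16293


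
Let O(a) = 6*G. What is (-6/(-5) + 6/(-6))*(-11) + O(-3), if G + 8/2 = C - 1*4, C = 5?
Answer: -101/5 ≈ -20.200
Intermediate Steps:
G = -3 (G = -4 + (5 - 1*4) = -4 + (5 - 4) = -4 + 1 = -3)
O(a) = -18 (O(a) = 6*(-3) = -18)
(-6/(-5) + 6/(-6))*(-11) + O(-3) = (-6/(-5) + 6/(-6))*(-11) - 18 = (-6*(-1/5) + 6*(-1/6))*(-11) - 18 = (6/5 - 1)*(-11) - 18 = (1/5)*(-11) - 18 = -11/5 - 18 = -101/5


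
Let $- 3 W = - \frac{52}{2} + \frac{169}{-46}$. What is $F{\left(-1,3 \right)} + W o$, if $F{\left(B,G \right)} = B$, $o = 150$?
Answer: $\frac{34102}{23} \approx 1482.7$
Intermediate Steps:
$W = \frac{455}{46}$ ($W = - \frac{- \frac{52}{2} + \frac{169}{-46}}{3} = - \frac{\left(-52\right) \frac{1}{2} + 169 \left(- \frac{1}{46}\right)}{3} = - \frac{-26 - \frac{169}{46}}{3} = \left(- \frac{1}{3}\right) \left(- \frac{1365}{46}\right) = \frac{455}{46} \approx 9.8913$)
$F{\left(-1,3 \right)} + W o = -1 + \frac{455}{46} \cdot 150 = -1 + \frac{34125}{23} = \frac{34102}{23}$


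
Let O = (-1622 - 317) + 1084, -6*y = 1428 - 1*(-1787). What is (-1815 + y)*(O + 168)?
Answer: 3230045/2 ≈ 1.6150e+6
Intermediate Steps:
y = -3215/6 (y = -(1428 - 1*(-1787))/6 = -(1428 + 1787)/6 = -1/6*3215 = -3215/6 ≈ -535.83)
O = -855 (O = -1939 + 1084 = -855)
(-1815 + y)*(O + 168) = (-1815 - 3215/6)*(-855 + 168) = -14105/6*(-687) = 3230045/2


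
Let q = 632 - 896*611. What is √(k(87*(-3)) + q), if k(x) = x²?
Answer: I*√478703 ≈ 691.88*I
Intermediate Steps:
q = -546824 (q = 632 - 547456 = -546824)
√(k(87*(-3)) + q) = √((87*(-3))² - 546824) = √((-261)² - 546824) = √(68121 - 546824) = √(-478703) = I*√478703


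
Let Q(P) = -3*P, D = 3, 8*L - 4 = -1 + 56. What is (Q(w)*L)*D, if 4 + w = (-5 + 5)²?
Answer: 531/2 ≈ 265.50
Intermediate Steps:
L = 59/8 (L = ½ + (-1 + 56)/8 = ½ + (⅛)*55 = ½ + 55/8 = 59/8 ≈ 7.3750)
w = -4 (w = -4 + (-5 + 5)² = -4 + 0² = -4 + 0 = -4)
(Q(w)*L)*D = (-3*(-4)*(59/8))*3 = (12*(59/8))*3 = (177/2)*3 = 531/2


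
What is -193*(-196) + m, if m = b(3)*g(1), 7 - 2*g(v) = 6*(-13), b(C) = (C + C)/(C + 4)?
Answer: 265051/7 ≈ 37864.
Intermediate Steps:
b(C) = 2*C/(4 + C) (b(C) = (2*C)/(4 + C) = 2*C/(4 + C))
g(v) = 85/2 (g(v) = 7/2 - 3*(-13) = 7/2 - ½*(-78) = 7/2 + 39 = 85/2)
m = 255/7 (m = (2*3/(4 + 3))*(85/2) = (2*3/7)*(85/2) = (2*3*(⅐))*(85/2) = (6/7)*(85/2) = 255/7 ≈ 36.429)
-193*(-196) + m = -193*(-196) + 255/7 = 37828 + 255/7 = 265051/7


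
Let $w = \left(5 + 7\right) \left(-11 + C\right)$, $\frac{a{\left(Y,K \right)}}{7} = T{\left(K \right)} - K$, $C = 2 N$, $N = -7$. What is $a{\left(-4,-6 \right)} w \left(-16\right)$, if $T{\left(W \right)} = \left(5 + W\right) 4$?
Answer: $67200$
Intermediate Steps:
$C = -14$ ($C = 2 \left(-7\right) = -14$)
$T{\left(W \right)} = 20 + 4 W$
$a{\left(Y,K \right)} = 140 + 21 K$ ($a{\left(Y,K \right)} = 7 \left(\left(20 + 4 K\right) - K\right) = 7 \left(20 + 3 K\right) = 140 + 21 K$)
$w = -300$ ($w = \left(5 + 7\right) \left(-11 - 14\right) = 12 \left(-25\right) = -300$)
$a{\left(-4,-6 \right)} w \left(-16\right) = \left(140 + 21 \left(-6\right)\right) \left(-300\right) \left(-16\right) = \left(140 - 126\right) \left(-300\right) \left(-16\right) = 14 \left(-300\right) \left(-16\right) = \left(-4200\right) \left(-16\right) = 67200$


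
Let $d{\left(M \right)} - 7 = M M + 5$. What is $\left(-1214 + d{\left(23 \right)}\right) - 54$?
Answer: $-727$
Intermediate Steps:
$d{\left(M \right)} = 12 + M^{2}$ ($d{\left(M \right)} = 7 + \left(M M + 5\right) = 7 + \left(M^{2} + 5\right) = 7 + \left(5 + M^{2}\right) = 12 + M^{2}$)
$\left(-1214 + d{\left(23 \right)}\right) - 54 = \left(-1214 + \left(12 + 23^{2}\right)\right) - 54 = \left(-1214 + \left(12 + 529\right)\right) - 54 = \left(-1214 + 541\right) - 54 = -673 - 54 = -727$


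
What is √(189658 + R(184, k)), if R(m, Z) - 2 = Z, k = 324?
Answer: 4*√11874 ≈ 435.87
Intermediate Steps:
R(m, Z) = 2 + Z
√(189658 + R(184, k)) = √(189658 + (2 + 324)) = √(189658 + 326) = √189984 = 4*√11874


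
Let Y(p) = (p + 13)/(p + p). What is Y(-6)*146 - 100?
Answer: -1111/6 ≈ -185.17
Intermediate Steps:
Y(p) = (13 + p)/(2*p) (Y(p) = (13 + p)/((2*p)) = (13 + p)*(1/(2*p)) = (13 + p)/(2*p))
Y(-6)*146 - 100 = ((½)*(13 - 6)/(-6))*146 - 100 = ((½)*(-⅙)*7)*146 - 100 = -7/12*146 - 100 = -511/6 - 100 = -1111/6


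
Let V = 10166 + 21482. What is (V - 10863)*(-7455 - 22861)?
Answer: -630118060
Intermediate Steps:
V = 31648
(V - 10863)*(-7455 - 22861) = (31648 - 10863)*(-7455 - 22861) = 20785*(-30316) = -630118060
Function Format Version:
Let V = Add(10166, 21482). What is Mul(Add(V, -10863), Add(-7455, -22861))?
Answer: -630118060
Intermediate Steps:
V = 31648
Mul(Add(V, -10863), Add(-7455, -22861)) = Mul(Add(31648, -10863), Add(-7455, -22861)) = Mul(20785, -30316) = -630118060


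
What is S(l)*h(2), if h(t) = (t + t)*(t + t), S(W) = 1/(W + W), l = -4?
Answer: -2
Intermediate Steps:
S(W) = 1/(2*W)
h(t) = 4*t² (h(t) = (2*t)*(2*t) = 4*t²)
S(l)*h(2) = ((½)/(-4))*(4*2²) = ((½)*(-¼))*(4*4) = -⅛*16 = -2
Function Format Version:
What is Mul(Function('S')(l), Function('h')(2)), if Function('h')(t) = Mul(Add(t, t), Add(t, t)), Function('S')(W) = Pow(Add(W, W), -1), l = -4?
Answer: -2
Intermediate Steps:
Function('S')(W) = Mul(Rational(1, 2), Pow(W, -1)) (Function('S')(W) = Pow(Mul(2, W), -1) = Mul(Rational(1, 2), Pow(W, -1)))
Function('h')(t) = Mul(4, Pow(t, 2)) (Function('h')(t) = Mul(Mul(2, t), Mul(2, t)) = Mul(4, Pow(t, 2)))
Mul(Function('S')(l), Function('h')(2)) = Mul(Mul(Rational(1, 2), Pow(-4, -1)), Mul(4, Pow(2, 2))) = Mul(Mul(Rational(1, 2), Rational(-1, 4)), Mul(4, 4)) = Mul(Rational(-1, 8), 16) = -2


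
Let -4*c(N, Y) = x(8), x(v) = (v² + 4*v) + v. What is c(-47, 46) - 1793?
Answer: -1819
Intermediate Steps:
x(v) = v² + 5*v
c(N, Y) = -26 (c(N, Y) = -2*(5 + 8) = -2*13 = -¼*104 = -26)
c(-47, 46) - 1793 = -26 - 1793 = -1819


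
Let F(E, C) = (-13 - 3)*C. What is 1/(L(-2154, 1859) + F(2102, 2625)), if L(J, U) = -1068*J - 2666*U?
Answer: -1/2697622 ≈ -3.7070e-7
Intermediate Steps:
L(J, U) = -2666*U - 1068*J
F(E, C) = -16*C
1/(L(-2154, 1859) + F(2102, 2625)) = 1/((-2666*1859 - 1068*(-2154)) - 16*2625) = 1/((-4956094 + 2300472) - 42000) = 1/(-2655622 - 42000) = 1/(-2697622) = -1/2697622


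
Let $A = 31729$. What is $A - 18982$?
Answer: $12747$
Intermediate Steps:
$A - 18982 = 31729 - 18982 = 12747$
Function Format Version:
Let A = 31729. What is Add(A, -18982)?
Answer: 12747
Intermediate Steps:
Add(A, -18982) = Add(31729, -18982) = 12747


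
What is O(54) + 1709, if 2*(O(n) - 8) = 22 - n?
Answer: 1701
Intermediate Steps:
O(n) = 19 - n/2 (O(n) = 8 + (22 - n)/2 = 8 + (11 - n/2) = 19 - n/2)
O(54) + 1709 = (19 - 1/2*54) + 1709 = (19 - 27) + 1709 = -8 + 1709 = 1701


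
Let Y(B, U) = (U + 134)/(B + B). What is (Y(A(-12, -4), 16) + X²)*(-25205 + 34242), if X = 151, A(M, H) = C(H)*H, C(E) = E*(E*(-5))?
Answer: 13187504323/64 ≈ 2.0605e+8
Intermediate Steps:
C(E) = -5*E² (C(E) = E*(-5*E) = -5*E²)
A(M, H) = -5*H³ (A(M, H) = (-5*H²)*H = -5*H³)
Y(B, U) = (134 + U)/(2*B) (Y(B, U) = (134 + U)/((2*B)) = (134 + U)*(1/(2*B)) = (134 + U)/(2*B))
(Y(A(-12, -4), 16) + X²)*(-25205 + 34242) = ((134 + 16)/(2*((-5*(-4)³))) + 151²)*(-25205 + 34242) = ((½)*150/(-5*(-64)) + 22801)*9037 = ((½)*150/320 + 22801)*9037 = ((½)*(1/320)*150 + 22801)*9037 = (15/64 + 22801)*9037 = (1459279/64)*9037 = 13187504323/64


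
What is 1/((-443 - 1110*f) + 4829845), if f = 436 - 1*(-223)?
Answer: 1/4097912 ≈ 2.4403e-7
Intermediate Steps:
f = 659 (f = 436 + 223 = 659)
1/((-443 - 1110*f) + 4829845) = 1/((-443 - 1110*659) + 4829845) = 1/((-443 - 731490) + 4829845) = 1/(-731933 + 4829845) = 1/4097912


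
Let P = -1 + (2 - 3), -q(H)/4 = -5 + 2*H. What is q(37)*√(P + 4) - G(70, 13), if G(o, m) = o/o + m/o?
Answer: -83/70 - 276*√2 ≈ -391.51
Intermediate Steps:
G(o, m) = 1 + m/o
q(H) = 20 - 8*H (q(H) = -4*(-5 + 2*H) = 20 - 8*H)
P = -2 (P = -1 - 1 = -2)
q(37)*√(P + 4) - G(70, 13) = (20 - 8*37)*√(-2 + 4) - (13 + 70)/70 = (20 - 296)*√2 - 83/70 = -276*√2 - 1*83/70 = -276*√2 - 83/70 = -83/70 - 276*√2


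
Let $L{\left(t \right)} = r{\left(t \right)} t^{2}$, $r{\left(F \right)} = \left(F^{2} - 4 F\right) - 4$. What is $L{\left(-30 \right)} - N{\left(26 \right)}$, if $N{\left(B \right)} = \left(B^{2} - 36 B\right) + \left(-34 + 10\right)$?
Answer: $914684$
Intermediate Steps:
$r{\left(F \right)} = -4 + F^{2} - 4 F$
$L{\left(t \right)} = t^{2} \left(-4 + t^{2} - 4 t\right)$ ($L{\left(t \right)} = \left(-4 + t^{2} - 4 t\right) t^{2} = t^{2} \left(-4 + t^{2} - 4 t\right)$)
$N{\left(B \right)} = -24 + B^{2} - 36 B$ ($N{\left(B \right)} = \left(B^{2} - 36 B\right) - 24 = -24 + B^{2} - 36 B$)
$L{\left(-30 \right)} - N{\left(26 \right)} = \left(-30\right)^{2} \left(-4 + \left(-30\right)^{2} - -120\right) - \left(-24 + 26^{2} - 936\right) = 900 \left(-4 + 900 + 120\right) - \left(-24 + 676 - 936\right) = 900 \cdot 1016 - -284 = 914400 + 284 = 914684$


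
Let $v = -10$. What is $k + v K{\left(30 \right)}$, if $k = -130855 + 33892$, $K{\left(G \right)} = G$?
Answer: $-97263$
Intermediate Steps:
$k = -96963$
$k + v K{\left(30 \right)} = -96963 - 300 = -97263$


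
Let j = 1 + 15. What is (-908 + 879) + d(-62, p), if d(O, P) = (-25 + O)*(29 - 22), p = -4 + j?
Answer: -638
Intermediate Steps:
j = 16
p = 12 (p = -4 + 16 = 12)
d(O, P) = -175 + 7*O (d(O, P) = (-25 + O)*7 = -175 + 7*O)
(-908 + 879) + d(-62, p) = (-908 + 879) + (-175 + 7*(-62)) = -29 + (-175 - 434) = -29 - 609 = -638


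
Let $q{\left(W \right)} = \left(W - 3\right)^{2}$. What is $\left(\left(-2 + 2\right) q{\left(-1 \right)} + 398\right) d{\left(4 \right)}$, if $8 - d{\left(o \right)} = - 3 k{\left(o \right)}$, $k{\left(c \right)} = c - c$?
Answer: $3184$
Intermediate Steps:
$k{\left(c \right)} = 0$
$q{\left(W \right)} = \left(-3 + W\right)^{2}$
$d{\left(o \right)} = 8$ ($d{\left(o \right)} = 8 - \left(-3\right) 0 = 8 - 0 = 8 + 0 = 8$)
$\left(\left(-2 + 2\right) q{\left(-1 \right)} + 398\right) d{\left(4 \right)} = \left(\left(-2 + 2\right) \left(-3 - 1\right)^{2} + 398\right) 8 = \left(0 \left(-4\right)^{2} + 398\right) 8 = \left(0 \cdot 16 + 398\right) 8 = \left(0 + 398\right) 8 = 398 \cdot 8 = 3184$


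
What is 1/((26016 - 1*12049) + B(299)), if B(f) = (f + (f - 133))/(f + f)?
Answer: 598/8352731 ≈ 7.1593e-5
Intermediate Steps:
B(f) = (-133 + 2*f)/(2*f) (B(f) = (f + (-133 + f))/((2*f)) = (-133 + 2*f)*(1/(2*f)) = (-133 + 2*f)/(2*f))
1/((26016 - 1*12049) + B(299)) = 1/((26016 - 1*12049) + (-133/2 + 299)/299) = 1/((26016 - 12049) + (1/299)*(465/2)) = 1/(13967 + 465/598) = 1/(8352731/598) = 598/8352731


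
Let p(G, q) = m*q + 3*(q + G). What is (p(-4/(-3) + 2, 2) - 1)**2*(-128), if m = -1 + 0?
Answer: -21632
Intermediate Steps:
m = -1
p(G, q) = 2*q + 3*G (p(G, q) = -q + 3*(q + G) = -q + 3*(G + q) = -q + (3*G + 3*q) = 2*q + 3*G)
(p(-4/(-3) + 2, 2) - 1)**2*(-128) = ((2*2 + 3*(-4/(-3) + 2)) - 1)**2*(-128) = ((4 + 3*(-4*(-1/3) + 2)) - 1)**2*(-128) = ((4 + 3*(4/3 + 2)) - 1)**2*(-128) = ((4 + 3*(10/3)) - 1)**2*(-128) = ((4 + 10) - 1)**2*(-128) = (14 - 1)**2*(-128) = 13**2*(-128) = 169*(-128) = -21632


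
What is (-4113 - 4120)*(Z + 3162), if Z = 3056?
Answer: -51192794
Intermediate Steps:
(-4113 - 4120)*(Z + 3162) = (-4113 - 4120)*(3056 + 3162) = -8233*6218 = -51192794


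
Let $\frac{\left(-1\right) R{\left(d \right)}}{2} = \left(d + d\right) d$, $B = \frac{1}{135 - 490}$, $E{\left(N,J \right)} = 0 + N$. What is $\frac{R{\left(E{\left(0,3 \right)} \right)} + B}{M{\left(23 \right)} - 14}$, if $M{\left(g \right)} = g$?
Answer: $- \frac{1}{3195} \approx -0.00031299$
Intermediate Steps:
$E{\left(N,J \right)} = N$
$B = - \frac{1}{355}$ ($B = \frac{1}{-355} = - \frac{1}{355} \approx -0.0028169$)
$R{\left(d \right)} = - 4 d^{2}$ ($R{\left(d \right)} = - 2 \left(d + d\right) d = - 2 \cdot 2 d d = - 2 \cdot 2 d^{2} = - 4 d^{2}$)
$\frac{R{\left(E{\left(0,3 \right)} \right)} + B}{M{\left(23 \right)} - 14} = \frac{- 4 \cdot 0^{2} - \frac{1}{355}}{23 - 14} = \frac{\left(-4\right) 0 - \frac{1}{355}}{9} = \left(0 - \frac{1}{355}\right) \frac{1}{9} = \left(- \frac{1}{355}\right) \frac{1}{9} = - \frac{1}{3195}$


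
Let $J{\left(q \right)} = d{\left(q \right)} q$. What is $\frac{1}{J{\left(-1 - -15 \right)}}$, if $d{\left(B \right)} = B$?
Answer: $\frac{1}{196} \approx 0.005102$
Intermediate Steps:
$J{\left(q \right)} = q^{2}$ ($J{\left(q \right)} = q q = q^{2}$)
$\frac{1}{J{\left(-1 - -15 \right)}} = \frac{1}{\left(-1 - -15\right)^{2}} = \frac{1}{\left(-1 + 15\right)^{2}} = \frac{1}{14^{2}} = \frac{1}{196}$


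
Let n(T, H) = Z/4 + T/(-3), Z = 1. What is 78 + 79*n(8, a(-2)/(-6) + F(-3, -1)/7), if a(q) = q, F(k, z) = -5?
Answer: -1355/12 ≈ -112.92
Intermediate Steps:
n(T, H) = ¼ - T/3 (n(T, H) = 1/4 + T/(-3) = 1*(¼) + T*(-⅓) = ¼ - T/3)
78 + 79*n(8, a(-2)/(-6) + F(-3, -1)/7) = 78 + 79*(¼ - ⅓*8) = 78 + 79*(¼ - 8/3) = 78 + 79*(-29/12) = 78 - 2291/12 = -1355/12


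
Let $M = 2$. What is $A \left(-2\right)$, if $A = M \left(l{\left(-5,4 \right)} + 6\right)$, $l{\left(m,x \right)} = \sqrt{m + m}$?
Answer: $-24 - 4 i \sqrt{10} \approx -24.0 - 12.649 i$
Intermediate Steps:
$l{\left(m,x \right)} = \sqrt{2} \sqrt{m}$ ($l{\left(m,x \right)} = \sqrt{2 m} = \sqrt{2} \sqrt{m}$)
$A = 12 + 2 i \sqrt{10}$ ($A = 2 \left(\sqrt{2} \sqrt{-5} + 6\right) = 2 \left(\sqrt{2} i \sqrt{5} + 6\right) = 2 \left(i \sqrt{10} + 6\right) = 2 \left(6 + i \sqrt{10}\right) = 12 + 2 i \sqrt{10} \approx 12.0 + 6.3246 i$)
$A \left(-2\right) = \left(12 + 2 i \sqrt{10}\right) \left(-2\right) = -24 - 4 i \sqrt{10}$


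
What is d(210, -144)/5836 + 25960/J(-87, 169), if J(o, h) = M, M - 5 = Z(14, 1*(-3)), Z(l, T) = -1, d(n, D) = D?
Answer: 9468874/1459 ≈ 6490.0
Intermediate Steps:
M = 4 (M = 5 - 1 = 4)
J(o, h) = 4
d(210, -144)/5836 + 25960/J(-87, 169) = -144/5836 + 25960/4 = -144*1/5836 + 25960*(¼) = -36/1459 + 6490 = 9468874/1459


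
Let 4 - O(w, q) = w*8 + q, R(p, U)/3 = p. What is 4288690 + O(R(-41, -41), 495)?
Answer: 4289183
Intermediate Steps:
R(p, U) = 3*p
O(w, q) = 4 - q - 8*w (O(w, q) = 4 - (w*8 + q) = 4 - (8*w + q) = 4 - (q + 8*w) = 4 + (-q - 8*w) = 4 - q - 8*w)
4288690 + O(R(-41, -41), 495) = 4288690 + (4 - 1*495 - 24*(-41)) = 4288690 + (4 - 495 - 8*(-123)) = 4288690 + (4 - 495 + 984) = 4288690 + 493 = 4289183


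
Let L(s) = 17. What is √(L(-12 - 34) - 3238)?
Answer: I*√3221 ≈ 56.754*I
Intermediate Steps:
√(L(-12 - 34) - 3238) = √(17 - 3238) = √(-3221) = I*√3221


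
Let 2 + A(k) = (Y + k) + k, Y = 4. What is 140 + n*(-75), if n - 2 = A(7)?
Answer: -1210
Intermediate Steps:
A(k) = 2 + 2*k (A(k) = -2 + ((4 + k) + k) = -2 + (4 + 2*k) = 2 + 2*k)
n = 18 (n = 2 + (2 + 2*7) = 2 + (2 + 14) = 2 + 16 = 18)
140 + n*(-75) = 140 + 18*(-75) = 140 - 1350 = -1210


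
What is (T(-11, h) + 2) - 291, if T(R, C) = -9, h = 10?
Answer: -298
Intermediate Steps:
(T(-11, h) + 2) - 291 = (-9 + 2) - 291 = -7 - 291 = -298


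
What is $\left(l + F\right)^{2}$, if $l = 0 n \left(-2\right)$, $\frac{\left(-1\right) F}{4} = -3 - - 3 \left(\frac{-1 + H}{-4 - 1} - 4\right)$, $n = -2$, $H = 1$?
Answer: $3600$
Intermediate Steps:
$F = 60$ ($F = - 4 \left(-3 - - 3 \left(\frac{-1 + 1}{-4 - 1} - 4\right)\right) = - 4 \left(-3 - - 3 \left(\frac{0}{-5} - 4\right)\right) = - 4 \left(-3 - - 3 \left(0 \left(- \frac{1}{5}\right) - 4\right)\right) = - 4 \left(-3 - - 3 \left(0 - 4\right)\right) = - 4 \left(-3 - \left(-3\right) \left(-4\right)\right) = - 4 \left(-3 - 12\right) = \left(-4\right) \left(-15\right) = 60$)
$l = 0$ ($l = 0 \left(-2\right) \left(-2\right) = 0 \left(-2\right) = 0$)
$\left(l + F\right)^{2} = \left(0 + 60\right)^{2} = 60^{2} = 3600$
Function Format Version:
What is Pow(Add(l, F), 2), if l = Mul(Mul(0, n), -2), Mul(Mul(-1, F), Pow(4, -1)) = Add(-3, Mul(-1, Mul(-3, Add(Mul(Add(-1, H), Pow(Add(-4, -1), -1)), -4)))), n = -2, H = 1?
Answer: 3600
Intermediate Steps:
F = 60 (F = Mul(-4, Add(-3, Mul(-1, Mul(-3, Add(Mul(Add(-1, 1), Pow(Add(-4, -1), -1)), -4))))) = Mul(-4, Add(-3, Mul(-1, Mul(-3, Add(Mul(0, Pow(-5, -1)), -4))))) = Mul(-4, Add(-3, Mul(-1, Mul(-3, Add(Mul(0, Rational(-1, 5)), -4))))) = Mul(-4, Add(-3, Mul(-1, Mul(-3, Add(0, -4))))) = Mul(-4, Add(-3, Mul(-1, Mul(-3, -4)))) = Mul(-4, Add(-3, Mul(-1, 12))) = Mul(-4, Add(-3, -12)) = Mul(-4, -15) = 60)
l = 0 (l = Mul(Mul(0, -2), -2) = Mul(0, -2) = 0)
Pow(Add(l, F), 2) = Pow(Add(0, 60), 2) = Pow(60, 2) = 3600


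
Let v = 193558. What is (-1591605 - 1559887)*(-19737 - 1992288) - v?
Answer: 6340880497742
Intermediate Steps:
(-1591605 - 1559887)*(-19737 - 1992288) - v = (-1591605 - 1559887)*(-19737 - 1992288) - 1*193558 = -3151492*(-2012025) - 193558 = 6340880691300 - 193558 = 6340880497742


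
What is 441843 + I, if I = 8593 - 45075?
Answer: 405361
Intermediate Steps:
I = -36482
441843 + I = 441843 - 36482 = 405361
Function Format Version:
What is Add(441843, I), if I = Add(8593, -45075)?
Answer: 405361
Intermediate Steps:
I = -36482
Add(441843, I) = Add(441843, -36482) = 405361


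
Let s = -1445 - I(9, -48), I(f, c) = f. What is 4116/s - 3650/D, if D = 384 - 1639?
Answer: 14152/182477 ≈ 0.077555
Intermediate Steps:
D = -1255
s = -1454 (s = -1445 - 1*9 = -1445 - 9 = -1454)
4116/s - 3650/D = 4116/(-1454) - 3650/(-1255) = 4116*(-1/1454) - 3650*(-1/1255) = -2058/727 + 730/251 = 14152/182477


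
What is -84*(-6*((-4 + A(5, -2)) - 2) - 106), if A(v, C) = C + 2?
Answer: 5880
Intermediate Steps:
A(v, C) = 2 + C
-84*(-6*((-4 + A(5, -2)) - 2) - 106) = -84*(-6*((-4 + (2 - 2)) - 2) - 106) = -84*(-6*((-4 + 0) - 2) - 106) = -84*(-6*(-4 - 2) - 106) = -84*(-6*(-6) - 106) = -84*(36 - 106) = -84*(-70) = 5880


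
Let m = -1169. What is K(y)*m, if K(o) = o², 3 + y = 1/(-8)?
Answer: -730625/64 ≈ -11416.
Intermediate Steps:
y = -25/8 (y = -3 + 1/(-8) = -3 - ⅛ = -25/8 ≈ -3.1250)
K(y)*m = (-25/8)²*(-1169) = (625/64)*(-1169) = -730625/64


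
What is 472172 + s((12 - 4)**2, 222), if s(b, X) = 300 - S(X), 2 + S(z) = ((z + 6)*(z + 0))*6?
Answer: 168778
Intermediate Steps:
S(z) = -2 + 6*z*(6 + z) (S(z) = -2 + ((z + 6)*(z + 0))*6 = -2 + ((6 + z)*z)*6 = -2 + (z*(6 + z))*6 = -2 + 6*z*(6 + z))
s(b, X) = 302 - 36*X - 6*X**2 (s(b, X) = 300 - (-2 + 6*X**2 + 36*X) = 300 + (2 - 36*X - 6*X**2) = 302 - 36*X - 6*X**2)
472172 + s((12 - 4)**2, 222) = 472172 + (302 - 36*222 - 6*222**2) = 472172 + (302 - 7992 - 6*49284) = 472172 + (302 - 7992 - 295704) = 472172 - 303394 = 168778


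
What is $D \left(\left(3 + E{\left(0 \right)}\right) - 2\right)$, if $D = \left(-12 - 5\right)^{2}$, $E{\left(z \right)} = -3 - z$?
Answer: $-578$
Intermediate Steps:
$D = 289$ ($D = \left(-17\right)^{2} = 289$)
$D \left(\left(3 + E{\left(0 \right)}\right) - 2\right) = 289 \left(\left(3 - 3\right) - 2\right) = 289 \left(0 - 2\right) = 289 \left(-2\right) = -578$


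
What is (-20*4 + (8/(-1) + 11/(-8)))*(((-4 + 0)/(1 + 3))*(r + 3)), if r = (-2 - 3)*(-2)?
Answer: 9295/8 ≈ 1161.9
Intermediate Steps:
r = 10 (r = -5*(-2) = 10)
(-20*4 + (8/(-1) + 11/(-8)))*(((-4 + 0)/(1 + 3))*(r + 3)) = (-20*4 + (8/(-1) + 11/(-8)))*(((-4 + 0)/(1 + 3))*(10 + 3)) = (-80 + (8*(-1) + 11*(-1/8)))*(-4/4*13) = (-80 + (-8 - 11/8))*(-4*1/4*13) = (-80 - 75/8)*(-1*13) = -715/8*(-13) = 9295/8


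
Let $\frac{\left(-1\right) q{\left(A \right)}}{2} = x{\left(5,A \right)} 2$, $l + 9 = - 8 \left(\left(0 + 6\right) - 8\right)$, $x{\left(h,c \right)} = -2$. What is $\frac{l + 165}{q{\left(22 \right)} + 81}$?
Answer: $\frac{172}{89} \approx 1.9326$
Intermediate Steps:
$l = 7$ ($l = -9 - 8 \left(\left(0 + 6\right) - 8\right) = -9 - 8 \left(6 - 8\right) = -9 - -16 = -9 + 16 = 7$)
$q{\left(A \right)} = 8$ ($q{\left(A \right)} = - 2 \left(\left(-2\right) 2\right) = \left(-2\right) \left(-4\right) = 8$)
$\frac{l + 165}{q{\left(22 \right)} + 81} = \frac{7 + 165}{8 + 81} = \frac{172}{89}$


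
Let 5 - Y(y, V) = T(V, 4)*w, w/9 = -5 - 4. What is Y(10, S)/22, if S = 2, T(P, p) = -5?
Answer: -200/11 ≈ -18.182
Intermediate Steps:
w = -81 (w = 9*(-5 - 4) = 9*(-9) = -81)
Y(y, V) = -400 (Y(y, V) = 5 - (-5)*(-81) = 5 - 1*405 = 5 - 405 = -400)
Y(10, S)/22 = -400/22 = -400*1/22 = -200/11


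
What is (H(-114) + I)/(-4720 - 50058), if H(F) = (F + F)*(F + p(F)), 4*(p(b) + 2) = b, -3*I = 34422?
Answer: -176/449 ≈ -0.39198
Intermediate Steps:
I = -11474 (I = -1/3*34422 = -11474)
p(b) = -2 + b/4
H(F) = 2*F*(-2 + 5*F/4) (H(F) = (F + F)*(F + (-2 + F/4)) = (2*F)*(-2 + 5*F/4) = 2*F*(-2 + 5*F/4))
(H(-114) + I)/(-4720 - 50058) = ((1/2)*(-114)*(-8 + 5*(-114)) - 11474)/(-4720 - 50058) = ((1/2)*(-114)*(-8 - 570) - 11474)/(-54778) = ((1/2)*(-114)*(-578) - 11474)*(-1/54778) = (32946 - 11474)*(-1/54778) = 21472*(-1/54778) = -176/449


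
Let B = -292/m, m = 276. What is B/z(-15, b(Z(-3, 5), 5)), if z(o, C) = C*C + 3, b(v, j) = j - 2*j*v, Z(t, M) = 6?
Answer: -73/208932 ≈ -0.00034940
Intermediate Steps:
b(v, j) = j - 2*j*v
z(o, C) = 3 + C² (z(o, C) = C² + 3 = 3 + C²)
B = -73/69 (B = -292/276 = -292*1/276 = -73/69 ≈ -1.0580)
B/z(-15, b(Z(-3, 5), 5)) = -73/69/(3 + (5*(1 - 2*6))²) = -73/69/(3 + (5*(1 - 12))²) = -73/69/(3 + (5*(-11))²) = -73/69/(3 + (-55)²) = -73/69/(3 + 3025) = -73/69/3028 = (1/3028)*(-73/69) = -73/208932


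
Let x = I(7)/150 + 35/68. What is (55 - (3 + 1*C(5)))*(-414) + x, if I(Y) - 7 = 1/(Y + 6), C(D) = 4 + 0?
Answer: -1317476347/66300 ≈ -19871.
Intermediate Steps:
C(D) = 4
I(Y) = 7 + 1/(6 + Y) (I(Y) = 7 + 1/(Y + 6) = 7 + 1/(6 + Y))
x = 37253/66300 (x = ((43 + 7*7)/(6 + 7))/150 + 35/68 = ((43 + 49)/13)*(1/150) + 35*(1/68) = ((1/13)*92)*(1/150) + 35/68 = (92/13)*(1/150) + 35/68 = 46/975 + 35/68 = 37253/66300 ≈ 0.56189)
(55 - (3 + 1*C(5)))*(-414) + x = (55 - (3 + 1*4))*(-414) + 37253/66300 = (55 - (3 + 4))*(-414) + 37253/66300 = (55 - 1*7)*(-414) + 37253/66300 = (55 - 7)*(-414) + 37253/66300 = 48*(-414) + 37253/66300 = -19872 + 37253/66300 = -1317476347/66300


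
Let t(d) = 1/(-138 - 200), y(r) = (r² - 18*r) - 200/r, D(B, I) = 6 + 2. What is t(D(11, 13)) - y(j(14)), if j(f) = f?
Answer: 166289/2366 ≈ 70.283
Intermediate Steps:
D(B, I) = 8
y(r) = r² - 200/r - 18*r
t(d) = -1/338 (t(d) = 1/(-338) = -1/338)
t(D(11, 13)) - y(j(14)) = -1/338 - (-200 + 14²*(-18 + 14))/14 = -1/338 - (-200 + 196*(-4))/14 = -1/338 - (-200 - 784)/14 = -1/338 - (-984)/14 = -1/338 - 1*(-492/7) = -1/338 + 492/7 = 166289/2366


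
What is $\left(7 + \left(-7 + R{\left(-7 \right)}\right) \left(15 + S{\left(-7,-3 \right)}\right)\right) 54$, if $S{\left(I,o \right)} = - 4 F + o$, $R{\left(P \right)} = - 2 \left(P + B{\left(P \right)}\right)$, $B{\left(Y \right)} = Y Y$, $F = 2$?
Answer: $-19278$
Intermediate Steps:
$B{\left(Y \right)} = Y^{2}$
$R{\left(P \right)} = - 2 P - 2 P^{2}$ ($R{\left(P \right)} = - 2 \left(P + P^{2}\right) = - 2 P - 2 P^{2}$)
$S{\left(I,o \right)} = -8 + o$ ($S{\left(I,o \right)} = \left(-4\right) 2 + o = -8 + o$)
$\left(7 + \left(-7 + R{\left(-7 \right)}\right) \left(15 + S{\left(-7,-3 \right)}\right)\right) 54 = \left(7 + \left(-7 + 2 \left(-7\right) \left(-1 - -7\right)\right) \left(15 - 11\right)\right) 54 = \left(7 + \left(-7 + 2 \left(-7\right) \left(-1 + 7\right)\right) \left(15 - 11\right)\right) 54 = \left(7 + \left(-7 + 2 \left(-7\right) 6\right) 4\right) 54 = \left(7 + \left(-7 - 84\right) 4\right) 54 = \left(7 - 364\right) 54 = \left(-357\right) 54 = -19278$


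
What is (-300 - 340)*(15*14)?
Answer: -134400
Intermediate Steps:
(-300 - 340)*(15*14) = -640*210 = -134400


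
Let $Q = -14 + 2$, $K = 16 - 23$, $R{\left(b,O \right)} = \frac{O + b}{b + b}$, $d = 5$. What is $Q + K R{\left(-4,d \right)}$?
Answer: $- \frac{89}{8} \approx -11.125$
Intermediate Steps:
$R{\left(b,O \right)} = \frac{O + b}{2 b}$
$K = -7$
$Q = -12$
$Q + K R{\left(-4,d \right)} = -12 - 7 \frac{5 - 4}{2 \left(-4\right)} = -12 - 7 \cdot \frac{1}{2} \left(- \frac{1}{4}\right) 1 = -12 - - \frac{7}{8} = -12 + \frac{7}{8} = - \frac{89}{8}$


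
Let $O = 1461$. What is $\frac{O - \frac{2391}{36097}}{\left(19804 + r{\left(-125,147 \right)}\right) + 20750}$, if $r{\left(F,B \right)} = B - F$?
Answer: $\frac{26367663}{736848061} \approx 0.035784$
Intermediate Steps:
$\frac{O - \frac{2391}{36097}}{\left(19804 + r{\left(-125,147 \right)}\right) + 20750} = \frac{1461 - \frac{2391}{36097}}{\left(19804 + \left(147 - -125\right)\right) + 20750} = \frac{1461 - \frac{2391}{36097}}{\left(19804 + \left(147 + 125\right)\right) + 20750} = \frac{1461 - \frac{2391}{36097}}{\left(19804 + 272\right) + 20750} = \frac{52735326}{36097 \left(20076 + 20750\right)} = \frac{52735326}{36097 \cdot 40826} = \frac{52735326}{36097} \cdot \frac{1}{40826} = \frac{26367663}{736848061}$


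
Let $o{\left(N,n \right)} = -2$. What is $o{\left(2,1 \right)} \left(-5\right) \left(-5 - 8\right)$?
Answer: $-130$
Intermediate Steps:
$o{\left(2,1 \right)} \left(-5\right) \left(-5 - 8\right) = \left(-2\right) \left(-5\right) \left(-5 - 8\right) = 10 \left(-13\right) = -130$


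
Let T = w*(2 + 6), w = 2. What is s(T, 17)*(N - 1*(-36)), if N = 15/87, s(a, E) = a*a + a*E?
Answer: 553872/29 ≈ 19099.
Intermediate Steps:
T = 16 (T = 2*(2 + 6) = 2*8 = 16)
s(a, E) = a**2 + E*a
N = 5/29 (N = 15*(1/87) = 5/29 ≈ 0.17241)
s(T, 17)*(N - 1*(-36)) = (16*(17 + 16))*(5/29 - 1*(-36)) = (16*33)*(5/29 + 36) = 528*(1049/29) = 553872/29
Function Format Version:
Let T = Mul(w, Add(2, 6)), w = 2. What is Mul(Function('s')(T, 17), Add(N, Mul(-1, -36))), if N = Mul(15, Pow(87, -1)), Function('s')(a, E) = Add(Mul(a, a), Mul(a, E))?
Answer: Rational(553872, 29) ≈ 19099.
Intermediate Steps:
T = 16 (T = Mul(2, Add(2, 6)) = Mul(2, 8) = 16)
Function('s')(a, E) = Add(Pow(a, 2), Mul(E, a))
N = Rational(5, 29) (N = Mul(15, Rational(1, 87)) = Rational(5, 29) ≈ 0.17241)
Mul(Function('s')(T, 17), Add(N, Mul(-1, -36))) = Mul(Mul(16, Add(17, 16)), Add(Rational(5, 29), Mul(-1, -36))) = Mul(Mul(16, 33), Add(Rational(5, 29), 36)) = Mul(528, Rational(1049, 29)) = Rational(553872, 29)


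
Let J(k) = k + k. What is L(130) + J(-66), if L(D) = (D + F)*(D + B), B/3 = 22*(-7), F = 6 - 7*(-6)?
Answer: -59228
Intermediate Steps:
F = 48 (F = 6 + 42 = 48)
B = -462 (B = 3*(22*(-7)) = 3*(-154) = -462)
J(k) = 2*k
L(D) = (-462 + D)*(48 + D) (L(D) = (D + 48)*(D - 462) = (48 + D)*(-462 + D) = (-462 + D)*(48 + D))
L(130) + J(-66) = (-22176 + 130**2 - 414*130) + 2*(-66) = (-22176 + 16900 - 53820) - 132 = -59096 - 132 = -59228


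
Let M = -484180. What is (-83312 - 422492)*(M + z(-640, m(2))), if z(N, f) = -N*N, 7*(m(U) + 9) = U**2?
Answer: 452077499120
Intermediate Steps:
m(U) = -9 + U**2/7
z(N, f) = -N**2
(-83312 - 422492)*(M + z(-640, m(2))) = (-83312 - 422492)*(-484180 - 1*(-640)**2) = -505804*(-484180 - 1*409600) = -505804*(-484180 - 409600) = -505804*(-893780) = 452077499120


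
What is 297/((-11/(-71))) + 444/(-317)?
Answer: 607245/317 ≈ 1915.6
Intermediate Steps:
297/((-11/(-71))) + 444/(-317) = 297/((-11*(-1/71))) + 444*(-1/317) = 297/(11/71) - 444/317 = 297*(71/11) - 444/317 = 1917 - 444/317 = 607245/317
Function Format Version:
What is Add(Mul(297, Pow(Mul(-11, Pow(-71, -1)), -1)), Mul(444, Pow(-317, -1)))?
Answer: Rational(607245, 317) ≈ 1915.6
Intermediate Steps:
Add(Mul(297, Pow(Mul(-11, Pow(-71, -1)), -1)), Mul(444, Pow(-317, -1))) = Add(Mul(297, Pow(Mul(-11, Rational(-1, 71)), -1)), Mul(444, Rational(-1, 317))) = Add(Mul(297, Pow(Rational(11, 71), -1)), Rational(-444, 317)) = Add(Mul(297, Rational(71, 11)), Rational(-444, 317)) = Add(1917, Rational(-444, 317)) = Rational(607245, 317)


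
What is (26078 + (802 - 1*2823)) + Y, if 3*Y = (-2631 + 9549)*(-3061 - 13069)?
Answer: -37171723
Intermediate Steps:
Y = -37195780 (Y = ((-2631 + 9549)*(-3061 - 13069))/3 = (6918*(-16130))/3 = (1/3)*(-111587340) = -37195780)
(26078 + (802 - 1*2823)) + Y = (26078 + (802 - 1*2823)) - 37195780 = (26078 + (802 - 2823)) - 37195780 = (26078 - 2021) - 37195780 = 24057 - 37195780 = -37171723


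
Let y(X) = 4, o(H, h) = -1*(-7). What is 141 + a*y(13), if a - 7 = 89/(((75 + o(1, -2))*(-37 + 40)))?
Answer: 20965/123 ≈ 170.45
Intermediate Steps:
o(H, h) = 7
a = 1811/246 (a = 7 + 89/(((75 + 7)*(-37 + 40))) = 7 + 89/((82*3)) = 7 + 89/246 = 1811/246 ≈ 7.3618)
141 + a*y(13) = 141 + (1811/246)*4 = 141 + 3622/123 = 20965/123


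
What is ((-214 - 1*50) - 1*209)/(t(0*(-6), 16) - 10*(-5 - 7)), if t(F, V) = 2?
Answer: -473/122 ≈ -3.8770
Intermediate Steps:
((-214 - 1*50) - 1*209)/(t(0*(-6), 16) - 10*(-5 - 7)) = ((-214 - 1*50) - 1*209)/(2 - 10*(-5 - 7)) = ((-214 - 50) - 209)/(2 - 10*(-12)) = (-264 - 209)/(2 - 1*(-120)) = -473/(2 + 120) = -473/122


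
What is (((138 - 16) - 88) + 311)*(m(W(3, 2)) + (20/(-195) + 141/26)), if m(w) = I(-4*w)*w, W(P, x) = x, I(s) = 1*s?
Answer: -95795/26 ≈ -3684.4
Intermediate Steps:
I(s) = s
m(w) = -4*w² (m(w) = (-4*w)*w = -4*w²)
(((138 - 16) - 88) + 311)*(m(W(3, 2)) + (20/(-195) + 141/26)) = (((138 - 16) - 88) + 311)*(-4*2² + (20/(-195) + 141/26)) = ((122 - 88) + 311)*(-4*4 + (20*(-1/195) + 141*(1/26))) = (34 + 311)*(-16 + (-4/39 + 141/26)) = 345*(-16 + 415/78) = 345*(-833/78) = -95795/26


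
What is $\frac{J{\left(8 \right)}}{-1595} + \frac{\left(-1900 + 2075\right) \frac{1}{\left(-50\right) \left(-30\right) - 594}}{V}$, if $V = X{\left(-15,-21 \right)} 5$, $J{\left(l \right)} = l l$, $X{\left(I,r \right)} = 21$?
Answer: $- \frac{165977}{4335210} \approx -0.038286$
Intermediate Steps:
$J{\left(l \right)} = l^{2}$
$V = 105$ ($V = 21 \cdot 5 = 105$)
$\frac{J{\left(8 \right)}}{-1595} + \frac{\left(-1900 + 2075\right) \frac{1}{\left(-50\right) \left(-30\right) - 594}}{V} = \frac{8^{2}}{-1595} + \frac{\left(-1900 + 2075\right) \frac{1}{\left(-50\right) \left(-30\right) - 594}}{105} = 64 \left(- \frac{1}{1595}\right) + \frac{175}{1500 - 594} \cdot \frac{1}{105} = - \frac{64}{1595} + \frac{175}{906} \cdot \frac{1}{105} = - \frac{64}{1595} + \frac{5}{2718} = - \frac{165977}{4335210}$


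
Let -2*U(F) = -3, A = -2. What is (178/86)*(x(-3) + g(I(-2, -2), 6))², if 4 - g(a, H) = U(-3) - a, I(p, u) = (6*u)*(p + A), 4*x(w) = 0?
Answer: 907889/172 ≈ 5278.4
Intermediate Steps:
U(F) = 3/2 (U(F) = -½*(-3) = 3/2)
x(w) = 0 (x(w) = (¼)*0 = 0)
I(p, u) = 6*u*(-2 + p) (I(p, u) = (6*u)*(p - 2) = (6*u)*(-2 + p) = 6*u*(-2 + p))
g(a, H) = 5/2 + a (g(a, H) = 4 - (3/2 - a) = 4 + (-3/2 + a) = 5/2 + a)
(178/86)*(x(-3) + g(I(-2, -2), 6))² = (178/86)*(0 + (5/2 + 6*(-2)*(-2 - 2)))² = (178*(1/86))*(0 + (5/2 + 6*(-2)*(-4)))² = 89*(0 + (5/2 + 48))²/43 = 89*(0 + 101/2)²/43 = 89*(101/2)²/43 = (89/43)*(10201/4) = 907889/172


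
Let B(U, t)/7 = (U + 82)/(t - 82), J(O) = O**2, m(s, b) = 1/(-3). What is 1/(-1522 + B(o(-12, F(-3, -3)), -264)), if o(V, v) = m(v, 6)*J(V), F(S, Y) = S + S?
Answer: -173/263425 ≈ -0.00065673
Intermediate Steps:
m(s, b) = -1/3
F(S, Y) = 2*S
o(V, v) = -V**2/3
B(U, t) = 7*(82 + U)/(-82 + t) (B(U, t) = 7*((U + 82)/(t - 82)) = 7*((82 + U)/(-82 + t)) = 7*(82 + U)/(-82 + t))
1/(-1522 + B(o(-12, F(-3, -3)), -264)) = 1/(-1522 + 7*(82 - 1/3*(-12)**2)/(-82 - 264)) = 1/(-1522 + 7*(82 - 1/3*144)/(-346)) = 1/(-1522 + 7*(-1/346)*(82 - 48)) = 1/(-1522 + 7*(-1/346)*34) = 1/(-1522 - 119/173) = 1/(-263425/173) = -173/263425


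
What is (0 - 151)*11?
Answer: -1661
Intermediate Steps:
(0 - 151)*11 = -151*11 = -1661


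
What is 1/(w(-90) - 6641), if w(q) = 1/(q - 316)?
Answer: -406/2696247 ≈ -0.00015058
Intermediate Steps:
w(q) = 1/(-316 + q)
1/(w(-90) - 6641) = 1/(1/(-316 - 90) - 6641) = 1/(1/(-406) - 6641) = 1/(-1/406 - 6641) = 1/(-2696247/406) = -406/2696247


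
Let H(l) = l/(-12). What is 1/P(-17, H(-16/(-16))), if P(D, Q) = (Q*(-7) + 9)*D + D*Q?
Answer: -2/323 ≈ -0.0061920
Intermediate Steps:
H(l) = -l/12 (H(l) = l*(-1/12) = -l/12)
P(D, Q) = D*Q + D*(9 - 7*Q) (P(D, Q) = (-7*Q + 9)*D + D*Q = (9 - 7*Q)*D + D*Q = D*(9 - 7*Q) + D*Q = D*Q + D*(9 - 7*Q))
1/P(-17, H(-16/(-16))) = 1/(3*(-17)*(3 - (-1)*(-16/(-16))/6)) = 1/(3*(-17)*(3 - (-1)*(-16*(-1/16))/6)) = 1/(3*(-17)*(3 - (-1)/6)) = 1/(3*(-17)*(3 - 2*(-1/12))) = 1/(3*(-17)*(3 + ⅙)) = 1/(3*(-17)*(19/6)) = 1/(-323/2) = -2/323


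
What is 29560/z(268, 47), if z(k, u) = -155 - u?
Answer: -14780/101 ≈ -146.34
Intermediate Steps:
29560/z(268, 47) = 29560/(-155 - 1*47) = 29560/(-155 - 47) = 29560/(-202) = 29560*(-1/202) = -14780/101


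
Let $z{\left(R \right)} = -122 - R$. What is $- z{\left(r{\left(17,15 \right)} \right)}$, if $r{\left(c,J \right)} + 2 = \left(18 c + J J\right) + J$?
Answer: $666$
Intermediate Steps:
$r{\left(c,J \right)} = -2 + J + J^{2} + 18 c$ ($r{\left(c,J \right)} = -2 + \left(\left(18 c + J J\right) + J\right) = -2 + \left(\left(18 c + J^{2}\right) + J\right) = -2 + \left(\left(J^{2} + 18 c\right) + J\right) = -2 + \left(J + J^{2} + 18 c\right) = -2 + J + J^{2} + 18 c$)
$- z{\left(r{\left(17,15 \right)} \right)} = - (-122 - \left(-2 + 15 + 15^{2} + 18 \cdot 17\right)) = - (-122 - \left(-2 + 15 + 225 + 306\right)) = - (-122 - 544) = \left(-1\right) \left(-666\right) = 666$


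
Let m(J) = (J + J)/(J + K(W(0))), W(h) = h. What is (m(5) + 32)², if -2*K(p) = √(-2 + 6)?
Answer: 4761/4 ≈ 1190.3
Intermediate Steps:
K(p) = -1 (K(p) = -√(-2 + 6)/2 = -√4/2 = -½*2 = -1)
m(J) = 2*J/(-1 + J) (m(J) = (J + J)/(J - 1) = (2*J)/(-1 + J) = 2*J/(-1 + J))
(m(5) + 32)² = (2*5/(-1 + 5) + 32)² = (2*5/4 + 32)² = (2*5*(¼) + 32)² = (5/2 + 32)² = (69/2)² = 4761/4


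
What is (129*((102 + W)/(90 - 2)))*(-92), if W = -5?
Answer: -287799/22 ≈ -13082.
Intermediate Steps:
(129*((102 + W)/(90 - 2)))*(-92) = (129*((102 - 5)/(90 - 2)))*(-92) = (129*(97/88))*(-92) = (12513/88)*(-92) = -287799/22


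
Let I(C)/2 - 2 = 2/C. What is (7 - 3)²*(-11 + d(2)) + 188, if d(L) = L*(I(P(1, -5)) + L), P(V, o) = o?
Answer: 892/5 ≈ 178.40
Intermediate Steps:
I(C) = 4 + 4/C (I(C) = 4 + 2*(2/C) = 4 + 4/C)
d(L) = L*(16/5 + L) (d(L) = L*((4 + 4/(-5)) + L) = L*((4 + 4*(-⅕)) + L) = L*((4 - ⅘) + L) = L*(16/5 + L))
(7 - 3)²*(-11 + d(2)) + 188 = (7 - 3)²*(-11 + (⅕)*2*(16 + 5*2)) + 188 = 4²*(-11 + (⅕)*2*(16 + 10)) + 188 = 16*(-11 + (⅕)*2*26) + 188 = 16*(-11 + 52/5) + 188 = 16*(-⅗) + 188 = -48/5 + 188 = 892/5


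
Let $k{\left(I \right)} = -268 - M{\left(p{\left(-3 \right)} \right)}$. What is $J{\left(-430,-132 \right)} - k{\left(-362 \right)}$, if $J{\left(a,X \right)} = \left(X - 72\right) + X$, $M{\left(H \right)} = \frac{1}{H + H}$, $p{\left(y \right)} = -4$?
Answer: $- \frac{545}{8} \approx -68.125$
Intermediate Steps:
$M{\left(H \right)} = \frac{1}{2 H}$
$J{\left(a,X \right)} = -72 + 2 X$ ($J{\left(a,X \right)} = \left(-72 + X\right) + X = -72 + 2 X$)
$k{\left(I \right)} = - \frac{2143}{8}$ ($k{\left(I \right)} = -268 - \frac{1}{2 \left(-4\right)} = -268 - \frac{1}{2} \left(- \frac{1}{4}\right) = -268 - - \frac{1}{8} = -268 + \frac{1}{8} = - \frac{2143}{8}$)
$J{\left(-430,-132 \right)} - k{\left(-362 \right)} = \left(-72 + 2 \left(-132\right)\right) - - \frac{2143}{8} = \left(-72 - 264\right) + \frac{2143}{8} = -336 + \frac{2143}{8} = - \frac{545}{8}$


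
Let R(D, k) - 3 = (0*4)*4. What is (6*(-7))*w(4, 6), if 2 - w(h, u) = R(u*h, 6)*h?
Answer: 420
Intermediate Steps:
R(D, k) = 3 (R(D, k) = 3 + (0*4)*4 = 3 + 0*4 = 3 + 0 = 3)
w(h, u) = 2 - 3*h
(6*(-7))*w(4, 6) = (6*(-7))*(2 - 3*4) = -42*(2 - 12) = -42*(-10) = 420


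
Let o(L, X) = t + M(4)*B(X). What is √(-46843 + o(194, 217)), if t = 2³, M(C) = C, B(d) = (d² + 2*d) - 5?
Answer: √143237 ≈ 378.47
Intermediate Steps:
B(d) = -5 + d² + 2*d
t = 8
o(L, X) = -12 + 4*X² + 8*X (o(L, X) = 8 + 4*(-5 + X² + 2*X) = 8 + (-20 + 4*X² + 8*X) = -12 + 4*X² + 8*X)
√(-46843 + o(194, 217)) = √(-46843 + (-12 + 4*217² + 8*217)) = √(-46843 + (-12 + 4*47089 + 1736)) = √(-46843 + (-12 + 188356 + 1736)) = √(-46843 + 190080) = √143237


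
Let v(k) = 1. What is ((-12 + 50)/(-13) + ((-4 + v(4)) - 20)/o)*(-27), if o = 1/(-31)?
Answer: -249237/13 ≈ -19172.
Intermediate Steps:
o = -1/31 ≈ -0.032258
((-12 + 50)/(-13) + ((-4 + v(4)) - 20)/o)*(-27) = ((-12 + 50)/(-13) + ((-4 + 1) - 20)/(-1/31))*(-27) = (38*(-1/13) + (-3 - 20)*(-31))*(-27) = (-38/13 - 23*(-31))*(-27) = (-38/13 + 713)*(-27) = (9231/13)*(-27) = -249237/13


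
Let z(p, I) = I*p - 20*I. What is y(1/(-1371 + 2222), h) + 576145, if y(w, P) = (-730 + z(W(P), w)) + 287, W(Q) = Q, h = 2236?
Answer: 489924618/851 ≈ 5.7571e+5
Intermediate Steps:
z(p, I) = -20*I + I*p
y(w, P) = -443 + w*(-20 + P) (y(w, P) = (-730 + w*(-20 + P)) + 287 = -443 + w*(-20 + P))
y(1/(-1371 + 2222), h) + 576145 = (-443 + (-20 + 2236)/(-1371 + 2222)) + 576145 = (-443 + 2216/851) + 576145 = -374777/851 + 576145 = 489924618/851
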